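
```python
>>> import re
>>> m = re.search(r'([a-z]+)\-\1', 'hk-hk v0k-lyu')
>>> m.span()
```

(0, 5)

After group 1 captures some text, `\1` only succeeds where that same text appears again.
`re.search` scans for the first position where the pattern succeeds.
The match spans [0:5] → 'hk-hk'.
Captured: group 1 = 'hk'.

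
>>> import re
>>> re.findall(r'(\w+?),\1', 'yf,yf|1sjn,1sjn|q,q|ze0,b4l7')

['yf', '1sjn', 'q']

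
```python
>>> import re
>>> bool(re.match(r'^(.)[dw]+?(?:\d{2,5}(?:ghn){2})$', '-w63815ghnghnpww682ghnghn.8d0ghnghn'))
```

The pattern matches anchored at the start of the string; then any character (captured); then one or more of one of [dw] (lazy); then 2 to 5 of a digit, then the literal 'ghn' repeated 2 times (non-capturing group); then anchored at the end.
With `match`, the pattern is implicitly anchored at the beginning.
Here the string doesn't start with a match, so the call returns None, and `bool(None)` is False.

False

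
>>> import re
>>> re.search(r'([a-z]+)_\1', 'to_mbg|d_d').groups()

('d',)

`\1` has to match the exact text group 1 already captured.
`search` walks the string left to right and returns the first match it finds.
The match spans [7:10] → 'd_d'.
Captured: group 1 = 'd'.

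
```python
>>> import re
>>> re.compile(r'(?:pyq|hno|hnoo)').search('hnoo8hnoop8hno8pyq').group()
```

'hno'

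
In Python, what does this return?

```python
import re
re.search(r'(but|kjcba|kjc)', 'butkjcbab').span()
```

(0, 3)

`search` walks the string left to right and returns the first match it finds.
The match spans [0:3] → 'but'.
Captured: group 1 = 'but'.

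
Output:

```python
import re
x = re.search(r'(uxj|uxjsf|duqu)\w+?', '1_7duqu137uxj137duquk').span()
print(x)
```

(3, 8)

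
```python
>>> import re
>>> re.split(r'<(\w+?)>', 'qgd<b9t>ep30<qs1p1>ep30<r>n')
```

Because the pattern has a capturing group, `split` also inserts each captured text between the pieces.

['qgd', 'b9t', 'ep30', 'qs1p1', 'ep30', 'r', 'n']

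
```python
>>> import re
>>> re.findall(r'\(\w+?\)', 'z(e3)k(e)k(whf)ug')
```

Walking the string: at [1:5] → '(e3)'; at [6:9] → '(e)'; at [10:15] → '(whf)'.
Since nothing is captured, `findall` lists the 3 matched substrings directly.

['(e3)', '(e)', '(whf)']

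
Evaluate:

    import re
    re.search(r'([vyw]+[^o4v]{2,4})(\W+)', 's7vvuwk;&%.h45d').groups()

Pattern: one or more of one of [vyw], then 2 to 4 of any character except [o4v] (captured); then one or more of a non-word character (captured).
`re.search` tries every starting position until one works.
The match spans [2:11] → 'vvuwk;&%.'.
Captured: group 1 = 'vvuwk;', group 2 = '&%.'.

('vvuwk;', '&%.')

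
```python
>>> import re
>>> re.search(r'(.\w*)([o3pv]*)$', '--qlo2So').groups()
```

('-qlo2So', '')

This matches any character, then zero or more of a word character (captured); then zero or more of one of [o3pv] (captured); then anchored at the end.
`search` walks the string left to right and returns the first match it finds.
The match spans [1:8] → '-qlo2So'.
Captured: group 1 = '-qlo2So', group 2 = ''.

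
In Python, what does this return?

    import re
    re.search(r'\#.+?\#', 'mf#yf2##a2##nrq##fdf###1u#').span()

The `?` after the quantifier makes it lazy — it takes as little as possible before letting the rest of the pattern try.
The match spans [2:7] → '#yf2#'.

(2, 7)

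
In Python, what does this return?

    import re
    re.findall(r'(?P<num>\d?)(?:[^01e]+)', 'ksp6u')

Pattern: optionally a digit (captured as 'num'); then one or more of any character except [01e] (non-capturing group).
Matches: at [0:5] match 'ksp6u', group 1 = ''.
Because there's exactly one group, `findall` drops the full match and keeps group 1 from the one hit.

['']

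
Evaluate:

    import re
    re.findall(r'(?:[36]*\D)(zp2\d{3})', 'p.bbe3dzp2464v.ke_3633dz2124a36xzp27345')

['zp2464', 'zp2734']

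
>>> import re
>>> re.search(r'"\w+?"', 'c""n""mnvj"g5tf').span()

(2, 5)

The match spans [2:5] → '"n"'.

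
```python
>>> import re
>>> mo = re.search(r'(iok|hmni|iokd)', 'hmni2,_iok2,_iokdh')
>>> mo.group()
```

The match spans [0:4] → 'hmni'.

'hmni'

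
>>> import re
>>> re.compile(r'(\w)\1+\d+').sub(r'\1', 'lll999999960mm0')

'lm'

`\1` has to match the exact text group 1 already captured.
`\1` in the replacement pulls in group 1's text for each match.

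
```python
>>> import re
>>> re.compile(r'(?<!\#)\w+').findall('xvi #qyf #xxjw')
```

['xvi', 'yf', 'xjw']

Because the assertion is negative and zero-width, positions next to the forbidden text are skipped.
No capturing groups, so `findall` returns the 3 full match strings.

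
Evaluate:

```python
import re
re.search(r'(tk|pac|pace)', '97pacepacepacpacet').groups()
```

('pac',)

Alternation tries branches left to right and keeps the first one that lets the overall match succeed at that position.
Unlike `match`, `search` isn't anchored — it looks for the pattern anywhere in the string.
The match spans [2:5] → 'pac'.
Captured: group 1 = 'pac'.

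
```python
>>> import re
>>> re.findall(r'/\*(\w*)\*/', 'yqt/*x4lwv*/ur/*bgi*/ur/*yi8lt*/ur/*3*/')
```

['x4lwv', 'bgi', 'yi8lt', '3']

Scanning left to right: at [3:12] match '/*x4lwv*/', group 1 = 'x4lwv'; at [14:21] match '/*bgi*/', group 1 = 'bgi'; at [23:32] match '/*yi8lt*/', group 1 = 'yi8lt'; at [34:39] match '/*3*/', group 1 = '3'.
With a single group, `findall` returns only what that group captured — 4 items.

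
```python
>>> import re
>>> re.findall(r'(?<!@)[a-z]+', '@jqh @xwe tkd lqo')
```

['qh', 'we', 'tkd', 'lqo']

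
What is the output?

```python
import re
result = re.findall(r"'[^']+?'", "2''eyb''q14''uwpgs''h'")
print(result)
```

["'eyb'", "'q14'", "'uwpgs'", "'h'"]

Walking the string: at [2:7] → "'eyb'"; at [7:12] → "'q14'"; at [12:19] → "'uwpgs'"; at [19:22] → "'h'".
`findall` yields the raw match text (4 of them) because the pattern has no groups.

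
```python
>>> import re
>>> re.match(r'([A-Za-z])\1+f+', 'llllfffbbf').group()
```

`re.match` won't scan ahead — the pattern has to work from the very first character.
The match spans [0:7] → 'llllfff'.

'llllfff'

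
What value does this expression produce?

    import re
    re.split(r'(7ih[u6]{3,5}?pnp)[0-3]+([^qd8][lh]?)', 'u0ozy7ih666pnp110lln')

['u0ozy', '7ih666pnp', 'll', 'n']

The group in the pattern means `split` returns the separators' captures alongside the pieces.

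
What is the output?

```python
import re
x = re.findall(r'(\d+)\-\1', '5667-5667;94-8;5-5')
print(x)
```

['5667', '5']

`\1` has to match the exact text group 1 already captured.
One capturing group, so `findall` returns just the captured substring from each match — 2 in all.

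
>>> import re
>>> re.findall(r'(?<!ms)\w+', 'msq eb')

The negative lookaround is zero-width — it rules out positions where the adjacent text would match, without consuming anything.
Walking the string: at [0:3] → 'msq'; at [4:6] → 'eb'.
`findall` yields the raw match text (2 of them) because the pattern has no groups.

['msq', 'eb']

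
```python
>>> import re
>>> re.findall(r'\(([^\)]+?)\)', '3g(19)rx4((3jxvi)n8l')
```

`findall` collects group 1 from each match (2 total).

['19', '(3jxvi']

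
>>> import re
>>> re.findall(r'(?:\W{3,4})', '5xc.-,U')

['.-,']

This matches 3 to 4 of a non-word character (non-capturing group).
Scanning left to right: at [3:6] → '.-,'.
With no groups in the pattern, `findall` gives back each whole match — 1 here.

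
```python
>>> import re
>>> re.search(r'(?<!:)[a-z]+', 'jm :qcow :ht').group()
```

'jm'

`(?!…)`/`(?<!…)` only lets a position through if the neighbouring text does NOT match; no characters are consumed.
The match spans [0:2] → 'jm'.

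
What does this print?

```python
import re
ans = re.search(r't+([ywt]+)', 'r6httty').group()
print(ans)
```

ttty

Pattern: one or more of a literal 't'; then one or more of one of [ywt] (captured).
Unlike `match`, `search` isn't anchored — it looks for the pattern anywhere in the string.
The match spans [3:7] → 'ttty'.
Captured: group 1 = 'y'.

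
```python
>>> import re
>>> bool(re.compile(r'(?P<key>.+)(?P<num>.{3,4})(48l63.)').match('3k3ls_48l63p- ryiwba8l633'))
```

True

Pattern: one or more of any character (captured as 'key'); then 3 to 4 of any character (captured as 'num'); then the literal '48l', then the literal '63', then any character (captured).
With `match`, the pattern is implicitly anchored at the beginning.
The match spans [0:12] → '3k3ls_48l63p'.
Captured: group 1 = '3k3', group 2 = 'ls_', group 3 = '48l63p'.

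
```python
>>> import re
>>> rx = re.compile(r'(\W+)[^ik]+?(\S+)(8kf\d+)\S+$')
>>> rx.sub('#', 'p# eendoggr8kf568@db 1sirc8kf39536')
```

'p# eendoggr8kf568#'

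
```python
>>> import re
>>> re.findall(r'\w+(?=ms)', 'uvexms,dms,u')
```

Because the assertion is zero-width, the text it checks is not consumed and won't appear in the result.
Since nothing is captured, `findall` lists the 2 matched substrings directly.

['uvex', 'd']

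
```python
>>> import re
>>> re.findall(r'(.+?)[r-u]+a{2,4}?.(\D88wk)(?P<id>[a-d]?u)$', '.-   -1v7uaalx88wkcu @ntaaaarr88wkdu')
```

[('.-   -1v7uaalx88wkcu @n', 'r88wk', 'du')]

`findall` packs the 3 group values into a tuple for every match.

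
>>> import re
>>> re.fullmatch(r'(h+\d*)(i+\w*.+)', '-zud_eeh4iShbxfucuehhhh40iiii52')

`re.fullmatch` requires the pattern to consume the entire string.
Here there's no way to consume every character, so the call returns None.

None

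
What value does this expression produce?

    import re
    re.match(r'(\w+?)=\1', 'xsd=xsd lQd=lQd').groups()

('xsd',)

The match spans [0:7] → 'xsd=xsd'.
Captured: group 1 = 'xsd'.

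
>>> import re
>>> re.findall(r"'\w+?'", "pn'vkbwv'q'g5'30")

Since nothing is captured, `findall` lists the 2 matched substrings directly.

["'vkbwv'", "'g5'"]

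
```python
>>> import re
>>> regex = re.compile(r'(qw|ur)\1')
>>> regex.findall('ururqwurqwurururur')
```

['ur', 'ur', 'ur']

After group 1 captures some text, `\1` only succeeds where that same text appears again.
Walking the string: at [0:4] match 'urur', group 1 = 'ur'; at [10:14] match 'urur', group 1 = 'ur'; at [14:18] match 'urur', group 1 = 'ur'.
`findall` collects group 1 from each match (3 total).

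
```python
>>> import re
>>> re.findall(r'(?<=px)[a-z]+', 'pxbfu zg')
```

Lookahead/lookbehind check context without consuming it, so the matched span excludes the asserted characters.
Matches: at [2:5] → 'bfu'.
With no groups in the pattern, `findall` gives back each whole match — 1 here.

['bfu']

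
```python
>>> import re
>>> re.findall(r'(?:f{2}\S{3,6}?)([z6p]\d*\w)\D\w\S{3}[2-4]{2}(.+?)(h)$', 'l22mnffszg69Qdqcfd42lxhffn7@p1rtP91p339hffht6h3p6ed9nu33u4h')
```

The pattern matches exactly 2 of the literal 'f', then 3 to 6 of a non-whitespace character (lazy) (non-capturing group); then one of [z6p], then zero or more of a digit, then a word character (captured); then a non-digit, then a word character, then exactly 3 of a non-whitespace character; then exactly 2 of a character in [2-4]; then one or more of any character (lazy) (captured); then a literal 'h' (captured); then anchored at the end.
Scanning left to right: at [5:59] match 'ffszg69Qdqcfd42lxhffn7@p1rtP91p339hffht6h3p6ed9nu33u4h', groups = ('69Q', 'lxhffn7@p1rtP91p339hffht6h3p6ed9nu33u4', 'h').
Multiple groups make `findall` return tuples — one 3-tuple for the one match.

[('69Q', 'lxhffn7@p1rtP91p339hffht6h3p6ed9nu33u4', 'h')]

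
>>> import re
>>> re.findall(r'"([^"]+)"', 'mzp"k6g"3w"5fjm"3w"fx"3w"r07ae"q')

['k6g', '5fjm', 'fx', 'r07ae']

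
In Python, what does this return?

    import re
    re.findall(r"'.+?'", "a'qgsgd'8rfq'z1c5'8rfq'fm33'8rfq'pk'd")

["'qgsgd'", "'z1c5'", "'fm33'", "'pk'"]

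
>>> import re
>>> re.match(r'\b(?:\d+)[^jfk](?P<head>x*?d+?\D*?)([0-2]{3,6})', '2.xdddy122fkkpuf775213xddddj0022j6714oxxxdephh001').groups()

('xdddy', '122')

The match spans [0:10] → '2.xdddy122'.
Captured: group 1 = 'xdddy', group 2 = '122'.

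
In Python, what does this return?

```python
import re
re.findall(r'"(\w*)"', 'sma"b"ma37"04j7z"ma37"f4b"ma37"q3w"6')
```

['b', '04j7z', 'f4b', 'q3w']

Matches: at [3:6] match '"b"', group 1 = 'b'; at [10:17] match '"04j7z"', group 1 = '04j7z'; at [21:26] match '"f4b"', group 1 = 'f4b'; at [30:35] match '"q3w"', group 1 = 'q3w'.
With a single group, `findall` returns only what that group captured — 4 items.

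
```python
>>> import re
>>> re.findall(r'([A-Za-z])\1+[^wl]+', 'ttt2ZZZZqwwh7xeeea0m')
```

['t', 'w']

`\1` has to match the exact text group 1 already captured.
Because there's exactly one group, `findall` drops the full match and keeps group 1 from each hit.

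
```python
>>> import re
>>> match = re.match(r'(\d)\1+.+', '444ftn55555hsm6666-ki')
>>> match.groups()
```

After group 1 captures some text, `\1` only succeeds where that same text appears again.
`re.match` won't scan ahead — the pattern has to work from the very first character.
The match spans [0:21] → '444ftn55555hsm6666-ki'.
Captured: group 1 = '4'.

('4',)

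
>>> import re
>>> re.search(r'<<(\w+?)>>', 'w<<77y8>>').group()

`search` walks the string left to right and returns the first match it finds.
The match spans [1:9] → '<<77y8>>'.
Captured: group 1 = '77y8'.

'<<77y8>>'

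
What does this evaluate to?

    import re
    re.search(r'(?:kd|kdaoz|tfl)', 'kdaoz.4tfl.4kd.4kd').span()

Alternation tries branches left to right and keeps the first one that lets the overall match succeed at that position.
`re.search` tries every starting position until one works.
The match spans [0:2] → 'kd'.

(0, 2)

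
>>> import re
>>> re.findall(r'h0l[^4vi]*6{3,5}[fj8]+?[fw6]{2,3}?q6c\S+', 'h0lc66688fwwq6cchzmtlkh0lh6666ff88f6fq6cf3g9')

['h0lc66688fwwq6cchzmtlkh0lh6666ff88f6fq6cf3g9']

The pattern matches the literal 'h0l', then zero or more of any character except [4vi], then 3 to 5 of the literal '6'; then one or more of one of [fj8] (lazy), then 2 to 3 of one of [fw6] (lazy); then the literal 'q6c', then one or more of a non-whitespace character.
Scanning left to right: at [0:44] → 'h0lc66688fwwq6cchzmtlkh0lh6666ff88f6fq6cf3g9'.
Since nothing is captured, `findall` lists the 1 matched substring directly.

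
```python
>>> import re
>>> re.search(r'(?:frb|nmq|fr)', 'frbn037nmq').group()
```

'frb'

Alternation isn't longest-match — the leftmost alternative that fits at this position is chosen.
Unlike `match`, `search` isn't anchored — it looks for the pattern anywhere in the string.
The match spans [0:3] → 'frb'.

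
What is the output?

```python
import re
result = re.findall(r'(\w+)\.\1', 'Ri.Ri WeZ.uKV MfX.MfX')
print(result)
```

['Ri', 'MfX']

A backreference is literal: `\1` must see the identical characters the first group matched.
One capturing group, so `findall` returns just the captured substring from each match — 2 in all.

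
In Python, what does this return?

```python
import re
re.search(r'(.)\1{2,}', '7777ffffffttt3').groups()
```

('7',)

After group 1 captures some text, `\1` only succeeds where that same text appears again.
`search` walks the string left to right and returns the first match it finds.
The match spans [0:4] → '7777'.
Captured: group 1 = '7'.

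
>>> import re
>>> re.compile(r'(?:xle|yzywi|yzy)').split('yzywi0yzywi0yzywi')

Branches in `(...|...)` are attempted left-to-right; the first branch that allows the whole pattern to succeed is taken.
The string is cut at each match, leaving 4 pieces.

['', '0', '0', '']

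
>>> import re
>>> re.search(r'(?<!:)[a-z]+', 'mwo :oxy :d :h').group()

The negative lookahead/lookbehind blocks any match where the forbidden context is present.
Unlike `match`, `search` isn't anchored — it looks for the pattern anywhere in the string.
The match spans [0:3] → 'mwo'.

'mwo'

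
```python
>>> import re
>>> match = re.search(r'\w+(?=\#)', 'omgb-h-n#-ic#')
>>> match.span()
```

(7, 8)

Lookahead/lookbehind check context without consuming it, so the matched span excludes the asserted characters.
`re.search` tries every starting position until one works.
The match spans [7:8] → 'n'.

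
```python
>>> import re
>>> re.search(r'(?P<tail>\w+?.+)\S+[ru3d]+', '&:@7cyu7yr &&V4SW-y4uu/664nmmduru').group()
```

This matches one or more of a word character (lazy), then one or more of any character (captured as 'tail'); then one or more of a non-whitespace character; then one or more of one of [ru3d].
The match spans [3:33] → '7cyu7yr &&V4SW-y4uu/664nmmduru'.

'7cyu7yr &&V4SW-y4uu/664nmmduru'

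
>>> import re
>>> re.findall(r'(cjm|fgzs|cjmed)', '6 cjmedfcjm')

Alternation isn't longest-match — the leftmost alternative that fits at this position is chosen.
Walking the string: at [2:5] match 'cjm', group 1 = 'cjm'; at [8:11] match 'cjm', group 1 = 'cjm'.
With a single group, `findall` returns only what that group captured — 2 items.

['cjm', 'cjm']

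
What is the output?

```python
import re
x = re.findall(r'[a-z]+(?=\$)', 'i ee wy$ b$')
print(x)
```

['wy', 'b']

The positive lookaround only admits positions where the adjacent text matches; those characters stay outside the span.
Walking the string: at [5:7] → 'wy'; at [9:10] → 'b'.
No capturing groups, so `findall` returns the 2 full match strings.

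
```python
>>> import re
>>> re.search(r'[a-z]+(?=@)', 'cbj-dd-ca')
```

None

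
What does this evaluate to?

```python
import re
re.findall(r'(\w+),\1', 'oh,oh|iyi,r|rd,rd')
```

['oh', 'rd']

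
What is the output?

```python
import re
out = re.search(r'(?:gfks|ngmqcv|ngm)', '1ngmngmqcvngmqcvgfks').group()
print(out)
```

ngm

The match spans [1:4] → 'ngm'.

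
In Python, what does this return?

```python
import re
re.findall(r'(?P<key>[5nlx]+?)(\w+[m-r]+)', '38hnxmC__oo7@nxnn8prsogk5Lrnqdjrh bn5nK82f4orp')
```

[('n', 'xmC__oo'), ('n', 'xnn8prsogk5Lrnqdjr'), ('n', '5nK82f4orp')]

The `?` after the quantifier makes it lazy — it takes as little as possible before letting the rest of the pattern try.
Multiple groups make `findall` return tuples — one 2-tuple for each match.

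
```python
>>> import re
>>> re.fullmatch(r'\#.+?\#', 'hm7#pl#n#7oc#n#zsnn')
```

None

For `fullmatch`, every character of the input must be accounted for by the pattern.
Here the string isn't matched end-to-end, so the call returns None.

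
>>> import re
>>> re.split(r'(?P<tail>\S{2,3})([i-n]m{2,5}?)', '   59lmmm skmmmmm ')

['   ', '59l', 'mmm', ' ', 'skm', 'mmm', 'm ']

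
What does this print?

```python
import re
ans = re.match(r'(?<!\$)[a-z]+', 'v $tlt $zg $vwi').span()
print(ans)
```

(0, 1)

`(?!…)`/`(?<!…)` only lets a position through if the neighbouring text does NOT match; no characters are consumed.
`re.match` only tries the pattern at the start of the string.
The match spans [0:1] → 'v'.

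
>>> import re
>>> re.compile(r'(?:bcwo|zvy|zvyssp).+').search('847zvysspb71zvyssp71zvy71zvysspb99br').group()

`search` walks the string left to right and returns the first match it finds.
The match spans [3:36] → 'zvysspb71zvyssp71zvy71zvysspb99br'.

'zvysspb71zvyssp71zvy71zvysspb99br'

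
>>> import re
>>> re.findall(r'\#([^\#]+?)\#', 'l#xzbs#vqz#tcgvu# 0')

One capturing group, so `findall` returns just the captured substring from each match — 2 in all.

['xzbs', 'tcgvu']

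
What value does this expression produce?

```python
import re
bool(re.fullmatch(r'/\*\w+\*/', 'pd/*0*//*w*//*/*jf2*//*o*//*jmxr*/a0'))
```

For `fullmatch`, every character of the input must be accounted for by the pattern.
Here the string isn't matched end-to-end, so the call returns None, and `bool(None)` is False.

False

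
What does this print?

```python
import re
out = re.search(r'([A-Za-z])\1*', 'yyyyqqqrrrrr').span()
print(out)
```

The backreference `\1` re-matches whatever the first group consumed, character for character.
The match spans [0:4] → 'yyyy'.

(0, 4)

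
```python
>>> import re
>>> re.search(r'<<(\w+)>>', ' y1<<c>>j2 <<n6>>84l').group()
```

'<<c>>'

`re.search` scans for the first position where the pattern succeeds.
The match spans [3:8] → '<<c>>'.
Captured: group 1 = 'c'.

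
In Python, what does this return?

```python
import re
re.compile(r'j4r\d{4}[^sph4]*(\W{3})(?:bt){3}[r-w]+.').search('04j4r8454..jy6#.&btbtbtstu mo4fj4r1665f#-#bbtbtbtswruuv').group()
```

Pattern: the literal 'j4r', then exactly 4 of a digit; then zero or more of any character except [sph4]; then exactly 3 of a non-word character (captured); then the literal 'bt' repeated 3 times, then one or more of a character in [r-w], then any character.
`re.search` tries every starting position until one works.
The match spans [2:27] → 'j4r8454..jy6#.&btbtbtstu '.
Captured: group 1 = '#.&'.

'j4r8454..jy6#.&btbtbtstu '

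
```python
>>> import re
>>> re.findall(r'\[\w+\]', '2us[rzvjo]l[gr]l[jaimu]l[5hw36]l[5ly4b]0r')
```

['[rzvjo]', '[gr]', '[jaimu]', '[5hw36]', '[5ly4b]']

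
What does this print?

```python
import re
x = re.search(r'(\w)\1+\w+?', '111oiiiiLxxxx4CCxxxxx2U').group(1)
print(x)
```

The match spans [0:4] → '111o'.
Captured: group 1 = '1'.

1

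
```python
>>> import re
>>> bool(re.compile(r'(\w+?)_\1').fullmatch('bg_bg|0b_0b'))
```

A backreference is literal: `\1` must see the identical characters the first group matched.
`re.fullmatch` is like wrapping the pattern in `^…$` (in single-line mode).
Here the pattern can't cover the whole string, so the call returns None, and `bool(None)` is False.

False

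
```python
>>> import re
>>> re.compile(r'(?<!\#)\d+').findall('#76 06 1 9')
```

A negative assertion filters positions out without eating any characters.
Since nothing is captured, `findall` lists the 4 matched substrings directly.

['6', '06', '1', '9']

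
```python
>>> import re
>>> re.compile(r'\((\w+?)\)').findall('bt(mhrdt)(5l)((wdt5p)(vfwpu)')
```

With a single group, `findall` returns only what that group captured — 4 items.

['mhrdt', '5l', 'wdt5p', 'vfwpu']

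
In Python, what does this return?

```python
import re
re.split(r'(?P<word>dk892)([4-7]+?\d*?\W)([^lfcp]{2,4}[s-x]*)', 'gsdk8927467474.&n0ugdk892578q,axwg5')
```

['gs', 'dk892', '7467474.', '&n0u', 'gdk892578q,axwg5']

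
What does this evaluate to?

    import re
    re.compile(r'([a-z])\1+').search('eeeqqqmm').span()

A backreference is literal: `\1` must see the identical characters the first group matched.
Unlike `match`, `search` isn't anchored — it looks for the pattern anywhere in the string.
The match spans [0:3] → 'eee'.
Captured: group 1 = 'e'.

(0, 3)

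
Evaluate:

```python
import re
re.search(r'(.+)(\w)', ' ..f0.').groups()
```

(' ..f', '0')

The pattern matches one or more of any character (captured); then a word character (captured).
`search` walks the string left to right and returns the first match it finds.
The match spans [0:5] → ' ..f0'.
Captured: group 1 = ' ..f', group 2 = '0'.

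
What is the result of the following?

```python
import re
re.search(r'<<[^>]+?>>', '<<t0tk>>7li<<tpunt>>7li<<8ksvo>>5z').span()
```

(0, 8)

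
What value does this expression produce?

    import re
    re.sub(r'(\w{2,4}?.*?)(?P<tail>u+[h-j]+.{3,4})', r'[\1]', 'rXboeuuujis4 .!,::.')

Pattern: 2 to 4 of a word character (lazy), then zero or more of any character (lazy) (captured); then one or more of a literal 'u', then one or more of a character in [h-j], then 3 to 4 of any character (captured as 'tail').
A `+?`/`*?`/`{m,n}?` starts at its minimum and grows only as far as needed for what follows to match.
Matches: at [0:14] → 'rXboeuuujis4 .'.
The replacement refers to a captured group, so each match is rewritten using its own captured text.

'[rXboe]!,::.'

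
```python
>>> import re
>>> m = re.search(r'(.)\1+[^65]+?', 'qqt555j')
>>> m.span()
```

(0, 3)

The backreference `\1` re-matches whatever the first group consumed, character for character.
`search` walks the string left to right and returns the first match it finds.
The match spans [0:3] → 'qqt'.
Captured: group 1 = 'q'.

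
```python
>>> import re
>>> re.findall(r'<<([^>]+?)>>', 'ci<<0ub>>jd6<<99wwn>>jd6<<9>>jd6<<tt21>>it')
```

['0ub', '99wwn', '9', 'tt21']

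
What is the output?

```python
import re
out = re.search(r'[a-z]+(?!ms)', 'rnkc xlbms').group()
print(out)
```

rnkc

A negative assertion filters positions out without eating any characters.
Unlike `match`, `search` isn't anchored — it looks for the pattern anywhere in the string.
The match spans [0:4] → 'rnkc'.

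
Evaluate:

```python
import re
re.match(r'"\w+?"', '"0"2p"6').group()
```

'"0"'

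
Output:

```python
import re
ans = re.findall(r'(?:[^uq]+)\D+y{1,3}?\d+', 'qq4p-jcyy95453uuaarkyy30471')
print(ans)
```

This matches one or more of any character except [uq] (non-capturing group); then one or more of a non-digit, then 1 to 3 of the literal 'y' (lazy); then one or more of a digit.
Matches: at [2:27] → '4p-jcyy95453uuaarkyy30471'.
With no groups in the pattern, `findall` gives back each whole match — 1 here.

['4p-jcyy95453uuaarkyy30471']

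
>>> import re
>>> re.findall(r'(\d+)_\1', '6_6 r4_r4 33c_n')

['6']

`\1` has to match the exact text group 1 already captured.
Matches: at [0:3] match '6_6', group 1 = '6'.
With a single group, `findall` returns only what that group captured — 1 item.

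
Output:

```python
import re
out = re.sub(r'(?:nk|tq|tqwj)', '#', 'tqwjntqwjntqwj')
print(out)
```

Alternation isn't longest-match — the leftmost alternative that fits at this position is chosen.
Every occurrence is swapped for '#'.

#wjn#wjn#wj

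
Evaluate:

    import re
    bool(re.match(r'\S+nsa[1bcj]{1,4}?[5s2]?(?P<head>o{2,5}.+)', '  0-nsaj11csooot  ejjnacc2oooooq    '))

False

`re.match` won't scan ahead — the pattern has to work from the very first character.
Here the string doesn't start with a match, so the call returns None, and `bool(None)` is False.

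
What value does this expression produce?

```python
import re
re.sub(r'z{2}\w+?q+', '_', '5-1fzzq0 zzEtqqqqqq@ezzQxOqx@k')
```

'5-1fzzq0 _@e_x@k'

This matches exactly 2 of a literal 'z', then one or more of a word character (lazy); then one or more of a literal 'q'.
Matches: at [9:19] → 'zzEtqqqqqq'; at [21:27] → 'zzQxOq'.
`sub` substitutes '_' at each match site.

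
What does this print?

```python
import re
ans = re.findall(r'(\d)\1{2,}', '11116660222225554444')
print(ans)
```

['1', '6', '2', '5', '4']

`\1` is not a pattern — it's the concrete string captured by group 1, re-applied verbatim.
Walking the string: at [0:4] match '1111', group 1 = '1'; at [4:7] match '666', group 1 = '6'; at [8:13] match '22222', group 1 = '2'; at [13:16] match '555', group 1 = '5'; at [16:20] match '4444', group 1 = '4'.
`findall` collects group 1 from each match (5 total).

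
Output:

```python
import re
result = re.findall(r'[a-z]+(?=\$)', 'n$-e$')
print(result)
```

Lookahead/lookbehind check context without consuming it, so the matched span excludes the asserted characters.
`findall` yields the raw match text (2 of them) because the pattern has no groups.

['n', 'e']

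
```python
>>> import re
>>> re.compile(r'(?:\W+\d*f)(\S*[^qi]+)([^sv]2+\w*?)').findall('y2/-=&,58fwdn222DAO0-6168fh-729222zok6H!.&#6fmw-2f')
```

Because the quantifier is non-greedy, it stops expanding at the earliest point where the rest of the pattern can succeed.
Multiple groups make `findall` return tuples — one 2-tuple for the one match.

[('wdn222DAO0-6168fh-729222zok6H!.&#6fmw', '-2')]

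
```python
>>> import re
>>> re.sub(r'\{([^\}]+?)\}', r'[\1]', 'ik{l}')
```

Matches: at [2:5] → '{l}'.
`\1` in the replacement pulls in group 1's text for each match.

'ik[l]'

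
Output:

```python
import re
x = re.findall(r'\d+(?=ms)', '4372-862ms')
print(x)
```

The `(?=…)`/`(?<=…)` assertion just peeks at neighbouring text; it doesn't advance the match position.
Scanning left to right: at [5:8] → '862'.
`findall` yields the raw match text (1 of them) because the pattern has no groups.

['862']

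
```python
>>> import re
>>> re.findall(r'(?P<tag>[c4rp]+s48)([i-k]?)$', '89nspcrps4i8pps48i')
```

[('pps48', 'i')]

The pattern matches one or more of one of [c4rp], then the literal 's48' (captured as 'tag'); then optionally a character in [i-k] (captured); then anchored at the end.
Scanning left to right: at [12:18] match 'pps48i', groups = ('pps48', 'i').
With 2 capturing groups, `findall` returns a 2-tuple per match.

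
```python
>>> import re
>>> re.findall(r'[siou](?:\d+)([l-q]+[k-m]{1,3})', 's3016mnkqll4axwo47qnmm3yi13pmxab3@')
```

['mnk', 'qnmm', 'pm']

Pattern: one of [siou]; then one or more of a digit (non-capturing group); then one or more of a character in [l-q], then 1 to 3 of a character in [k-m] (captured).
Matches: at [0:8] match 's3016mnk', group 1 = 'mnk'; at [15:22] match 'o47qnmm', group 1 = 'qnmm'; at [24:29] match 'i13pm', group 1 = 'pm'.
`findall` collects group 1 from each match (3 total).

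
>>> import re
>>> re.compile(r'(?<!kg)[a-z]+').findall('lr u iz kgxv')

The negative lookahead/lookbehind blocks any match where the forbidden context is present.
No capturing groups, so `findall` returns the 4 full match strings.

['lr', 'u', 'iz', 'kgxv']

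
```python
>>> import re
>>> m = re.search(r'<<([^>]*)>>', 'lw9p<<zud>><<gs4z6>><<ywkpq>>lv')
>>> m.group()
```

Unlike `match`, `search` isn't anchored — it looks for the pattern anywhere in the string.
The match spans [4:11] → '<<zud>>'.
Captured: group 1 = 'zud'.

'<<zud>>'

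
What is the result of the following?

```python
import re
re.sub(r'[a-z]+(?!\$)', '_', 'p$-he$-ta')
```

`(?!…)`/`(?<!…)` only lets a position through if the neighbouring text does NOT match; no characters are consumed.
Matches: at [3:4] → 'h'; at [7:9] → 'ta'.
Every occurrence is swapped for '_'.

'p$-_e$-_'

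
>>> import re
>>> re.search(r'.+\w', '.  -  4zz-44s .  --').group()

'.  -  4zz-44s'

The match spans [0:13] → '.  -  4zz-44s'.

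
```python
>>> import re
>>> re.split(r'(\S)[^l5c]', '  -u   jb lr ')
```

The pattern matches a non-whitespace character (captured); then any character except [l5c].
Matches to split on: at [2:4] → '-u'; at [7:9] → 'jb'; at [10:12] → 'lr'.
The group in the pattern means `split` returns the separators' captures alongside the pieces.

['  ', '-', '   ', 'j', ' ', 'l', ' ']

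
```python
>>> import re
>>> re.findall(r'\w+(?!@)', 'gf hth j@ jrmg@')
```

['gf', 'hth', 'jrm']

A negative assertion filters positions out without eating any characters.
Walking the string: at [0:2] → 'gf'; at [3:6] → 'hth'; at [10:13] → 'jrm'.
`findall` yields the raw match text (3 of them) because the pattern has no groups.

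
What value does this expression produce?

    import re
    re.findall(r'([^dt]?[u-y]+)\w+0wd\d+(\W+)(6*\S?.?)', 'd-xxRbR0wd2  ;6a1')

The pattern matches optionally any character except [dt], then one or more of a character in [u-y] (captured); then one or more of a word character, then the literal '0wd'; then one or more of a digit; then one or more of a non-word character (captured); then zero or more of the literal '6', then optionally a non-whitespace character, then optionally any character (captured).
With 3 capturing groups, `findall` returns a 3-tuple per match.

[('-xx', '  ;', '6a1')]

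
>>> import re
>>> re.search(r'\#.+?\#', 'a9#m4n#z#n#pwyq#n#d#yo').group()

A `+?`/`*?`/`{m,n}?` starts at its minimum and grows only as far as needed for what follows to match.
Unlike `match`, `search` isn't anchored — it looks for the pattern anywhere in the string.
The match spans [2:7] → '#m4n#'.

'#m4n#'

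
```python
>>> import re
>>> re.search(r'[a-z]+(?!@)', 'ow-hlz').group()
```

'ow'

The negative lookahead/lookbehind blocks any match where the forbidden context is present.
Unlike `match`, `search` isn't anchored — it looks for the pattern anywhere in the string.
The match spans [0:2] → 'ow'.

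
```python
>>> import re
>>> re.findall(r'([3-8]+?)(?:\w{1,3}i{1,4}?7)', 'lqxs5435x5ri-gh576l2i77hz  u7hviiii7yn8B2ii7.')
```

The `?` after the quantifier makes it lazy — it takes as little as possible before letting the rest of the pattern try.
Because there's exactly one group, `findall` drops the full match and keeps group 1 from each hit.

['57', '7', '8']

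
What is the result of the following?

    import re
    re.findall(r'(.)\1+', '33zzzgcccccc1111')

After group 1 captures some text, `\1` only succeeds where that same text appears again.
Scanning left to right: at [0:2] match '33', group 1 = '3'; at [2:5] match 'zzz', group 1 = 'z'; at [6:12] match 'cccccc', group 1 = 'c'; at [12:16] match '1111', group 1 = '1'.
`findall` collects group 1 from each match (4 total).

['3', 'z', 'c', '1']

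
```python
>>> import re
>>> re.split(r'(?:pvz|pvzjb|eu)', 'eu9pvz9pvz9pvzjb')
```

['', '9', '9', '9', 'jb']

Alternation isn't longest-match — the leftmost alternative that fits at this position is chosen.
Matches to split on: at [0:2] → 'eu'; at [3:6] → 'pvz'; at [7:10] → 'pvz'; at [11:14] → 'pvz'.
Splitting on the pattern gives 5 pieces.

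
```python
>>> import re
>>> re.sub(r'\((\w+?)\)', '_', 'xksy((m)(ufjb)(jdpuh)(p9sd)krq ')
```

Matches: at [5:8] → '(m)'; at [8:14] → '(ufjb)'; at [14:21] → '(jdpuh)'; at [21:27] → '(p9sd)'.
`sub` substitutes '_' at each match site.

'xksy(____krq '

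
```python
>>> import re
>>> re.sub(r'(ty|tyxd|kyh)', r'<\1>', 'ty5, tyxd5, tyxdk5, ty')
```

'<ty>5, <ty>xd5, <ty>xdk5, <ty>'

Branches in `(...|...)` are attempted left-to-right; the first branch that allows the whole pattern to succeed is taken.
Matches: at [0:2] → 'ty'; at [5:7] → 'ty'; at [12:14] → 'ty'; at [20:22] → 'ty'.
The replacement refers to a captured group, so each match is rewritten using its own captured text.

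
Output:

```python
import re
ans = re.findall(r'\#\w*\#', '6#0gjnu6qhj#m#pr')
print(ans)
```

Walking the string: at [1:12] → '#0gjnu6qhj#'.
No capturing groups, so `findall` returns the 1 full match string.

['#0gjnu6qhj#']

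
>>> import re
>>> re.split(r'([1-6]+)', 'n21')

With a capturing group present, the delimiter's captured portion is kept in the result list.

['n', '21', '']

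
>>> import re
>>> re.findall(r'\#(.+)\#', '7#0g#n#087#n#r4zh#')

['0g#n#087#n#r4zh']

Walking the string: at [1:18] match '#0g#n#087#n#r4zh#', group 1 = '0g#n#087#n#r4zh'.
One capturing group, so `findall` returns just the captured substring from the one match — 1 in all.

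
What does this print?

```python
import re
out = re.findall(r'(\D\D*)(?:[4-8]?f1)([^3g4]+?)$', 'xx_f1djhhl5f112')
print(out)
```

With 2 capturing groups, `findall` returns a 2-tuple per match.

[('xx_', 'djhhl5f112')]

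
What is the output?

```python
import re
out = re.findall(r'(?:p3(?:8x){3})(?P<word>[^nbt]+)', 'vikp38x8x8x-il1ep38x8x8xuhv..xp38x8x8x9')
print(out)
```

Pattern: the literal 'p3', then the literal '8x' repeated 3 times (non-capturing group); then one or more of any character except [nbt] (captured as 'word').
Walking the string: at [3:39] match 'p38x8x8x-il1ep38x8x8xuhv..xp38x8x8x9', group 1 = '-il1ep38x8x8xuhv..xp38x8x8x9'.
One capturing group, so `findall` returns just the captured substring from the one match — 1 in all.

['-il1ep38x8x8xuhv..xp38x8x8x9']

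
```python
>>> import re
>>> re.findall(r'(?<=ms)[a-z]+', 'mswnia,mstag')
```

['wnia', 'tag']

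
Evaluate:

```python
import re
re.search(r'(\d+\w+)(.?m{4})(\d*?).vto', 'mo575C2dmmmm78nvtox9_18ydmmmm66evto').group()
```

'575C2dmmmm78nvtox9_18ydmmmm66evto'

This matches one or more of a digit, then one or more of a word character (captured); then optionally any character, then exactly 4 of a literal 'm' (captured); then zero or more of a digit (lazy) (captured); then any character, then the literal 'vt', then a literal 'o'.
Unlike `match`, `search` isn't anchored — it looks for the pattern anywhere in the string.
The match spans [2:35] → '575C2dmmmm78nvtox9_18ydmmmm66evto'.
Captured: group 1 = '575C2dmmmm78nvtox9_18yd', group 2 = 'mmmm', group 3 = '66'.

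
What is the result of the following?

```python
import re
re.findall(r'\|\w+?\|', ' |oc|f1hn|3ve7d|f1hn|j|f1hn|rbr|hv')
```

['|oc|', '|3ve7d|', '|j|', '|rbr|']

Scanning left to right: at [1:5] → '|oc|'; at [9:16] → '|3ve7d|'; at [20:23] → '|j|'; at [27:32] → '|rbr|'.
Since nothing is captured, `findall` lists the 4 matched substrings directly.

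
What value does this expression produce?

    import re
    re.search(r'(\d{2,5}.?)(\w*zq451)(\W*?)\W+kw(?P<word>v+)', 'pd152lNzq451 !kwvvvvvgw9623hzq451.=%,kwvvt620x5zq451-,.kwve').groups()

Pattern: 2 to 5 of a digit, then optionally any character (captured); then zero or more of a word character, then the literal 'zq4', then the literal '51' (captured); then zero or more of a non-word character (lazy) (captured); then one or more of a non-word character, then the literal 'kw'; then one or more of a literal 'v' (captured as 'word').
A `+?`/`*?`/`{m,n}?` starts at its minimum and grows only as far as needed for what follows to match.
Unlike `match`, `search` isn't anchored — it looks for the pattern anywhere in the string.
The match spans [2:21] → '152lNzq451 !kwvvvvv'.
Captured: group 1 = '152l', group 2 = 'Nzq451', group 3 = '', group 4 = 'vvvvv'.

('152l', 'Nzq451', '', 'vvvvv')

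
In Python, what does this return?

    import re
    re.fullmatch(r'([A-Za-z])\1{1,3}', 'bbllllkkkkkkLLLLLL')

After group 1 captures some text, `\1` only succeeds where that same text appears again.
`re.fullmatch` requires the pattern to consume the entire string.
Here the pattern can't cover the whole string, so the call returns None.

None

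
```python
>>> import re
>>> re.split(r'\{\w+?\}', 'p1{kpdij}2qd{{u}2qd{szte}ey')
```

Matches to split on: at [2:9] → '{kpdij}'; at [13:16] → '{u}'; at [19:25] → '{szte}'.
`split` removes every match and returns the 4 fragments in between.

['p1', '2qd{', '2qd', 'ey']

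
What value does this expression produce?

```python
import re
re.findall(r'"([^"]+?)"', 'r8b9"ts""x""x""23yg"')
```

['ts', 'x', 'x', '23yg']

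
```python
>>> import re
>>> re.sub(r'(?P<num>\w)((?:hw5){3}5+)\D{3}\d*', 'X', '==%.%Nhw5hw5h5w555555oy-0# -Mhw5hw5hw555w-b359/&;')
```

The pattern matches a word character (captured as 'num'); then the literal 'hw5' repeated 3 times, then one or more of the literal '5' (captured); then exactly 3 of a non-digit, then zero or more of a digit.
Matches: at [28:46] → 'Mhw5hw5hw555w-b359'.
Each match is replaced by 'X'.

'==%.%Nhw5hw5h5w555555oy-0# -X/&;'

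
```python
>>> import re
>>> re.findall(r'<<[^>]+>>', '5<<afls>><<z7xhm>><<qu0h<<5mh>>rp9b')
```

['<<afls>>', '<<z7xhm>>', '<<qu0h<<5mh>>']

No capturing groups, so `findall` returns the 3 full match strings.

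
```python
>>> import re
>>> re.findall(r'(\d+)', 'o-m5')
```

['5']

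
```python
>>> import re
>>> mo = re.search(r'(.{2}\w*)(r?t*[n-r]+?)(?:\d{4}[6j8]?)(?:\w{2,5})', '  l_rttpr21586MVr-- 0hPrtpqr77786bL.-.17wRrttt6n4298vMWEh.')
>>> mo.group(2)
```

The match spans [0:17] → '  l_rttpr21586MVr'.
Captured: group 1 = '  l_rttp', group 2 = 'r'.

'r'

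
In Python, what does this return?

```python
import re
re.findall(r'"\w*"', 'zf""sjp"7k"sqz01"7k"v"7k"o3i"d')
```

['""', '"7k"', '"7k"', '"7k"']

Matches: at [2:4] → '""'; at [7:11] → '"7k"'; at [16:20] → '"7k"'; at [21:25] → '"7k"'.
`findall` yields the raw match text (4 of them) because the pattern has no groups.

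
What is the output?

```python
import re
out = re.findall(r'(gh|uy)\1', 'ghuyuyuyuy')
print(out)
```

After group 1 captures some text, `\1` only succeeds where that same text appears again.
`findall` collects group 1 from each match (2 total).

['uy', 'uy']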